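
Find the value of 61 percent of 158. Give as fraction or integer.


Compute 61% of 158
Convert percentage: 61% = 61/100
Multiply: 158 * 61/100
= 9638/100
= 4819/50

4819/50


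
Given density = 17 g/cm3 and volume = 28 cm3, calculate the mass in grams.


Using mass = density * volume
Density = 17 g/cm3
Volume = 28 cm3
Mass = 17 * 28
= 476 g

476


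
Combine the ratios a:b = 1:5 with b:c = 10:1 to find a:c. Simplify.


Given a:b = 1:5 and b:c = 10:1
Make b consistent. Multiply first ratio by 10: a:b = 10:50
Multiply second ratio by 5: b:c = 50:5
Now b = 50 in both, so a:b:c = 10:50:5
Therefore a:c = 10:5
Simplify by GCD: a:c = 2:1

2:1


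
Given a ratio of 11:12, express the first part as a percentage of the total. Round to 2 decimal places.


Total parts = 11 + 12 = 23
First part fraction = 11/23
Percentage = (11/23) * 100
= 0.478261 * 100
= 47.83%

47.83


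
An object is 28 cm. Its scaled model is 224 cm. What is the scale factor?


Original length = 28 cm
Scaled length = 224 cm
Scale factor = 224 / 28
= 8

8


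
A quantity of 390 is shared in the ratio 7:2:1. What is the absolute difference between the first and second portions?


Total parts = 7 + 2 + 1 = 10
Value per part = 390 / 10 = 39
Shares: 7*39=273, 2*39=78, 1*39=39
First share = 273, second share = 78
Difference = |273 - 78| = 195

195


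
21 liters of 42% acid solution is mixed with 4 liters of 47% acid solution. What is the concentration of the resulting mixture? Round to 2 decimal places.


Solute in mixture 1 = 42% of 21 L = 21*42/100 = 441/50 L
Solute in mixture 2 = 47% of 4 L = 4*47/100 = 47/25 L
Total solute = 441/50 + 47/25 = 107/10 L
Total volume = 21 + 4 = 25 L
Final concentration = 107/10/25 * 100 = 42.80%

42.80


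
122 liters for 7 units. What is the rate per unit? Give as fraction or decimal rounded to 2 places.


Total liters = 122
Number of units = 7
Unit rate = 122 / 7
= 17.43 liters per unit

17.43


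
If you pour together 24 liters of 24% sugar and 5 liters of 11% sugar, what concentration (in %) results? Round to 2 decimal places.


Solute in mixture 1 = 24% of 24 L = 24*24/100 = 144/25 L
Solute in mixture 2 = 11% of 5 L = 5*11/100 = 11/20 L
Total solute = 144/25 + 11/20 = 631/100 L
Total volume = 24 + 5 = 29 L
Final concentration = 631/100/29 * 100 = 21.76%

21.76


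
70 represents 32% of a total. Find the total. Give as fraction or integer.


Given: 70 is 32% of the whole
Set up: 70 = 32/100 * whole
whole = 70 * 100 / 32
whole = 7000 / 32
whole = 875/4

875/4


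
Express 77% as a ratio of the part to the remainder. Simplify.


Part = 77%, Remainder = 23%
Ratio = 77:23
GCD(77, 23) = 1
Simplify: 77:23 = 77:23

77:23


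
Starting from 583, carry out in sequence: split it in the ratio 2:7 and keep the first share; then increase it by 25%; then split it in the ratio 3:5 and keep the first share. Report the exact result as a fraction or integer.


Start with 583.
Step 1: Split 2:7, first share = 583 * 2/9 = 1166/9
Step 2: Increase by 25%: 1166/9 * 125/100 = 2915/18
Step 3: Split 3:5, first share = 2915/18 * 3/8 = 2915/48
Final result = 2915/48

2915/48


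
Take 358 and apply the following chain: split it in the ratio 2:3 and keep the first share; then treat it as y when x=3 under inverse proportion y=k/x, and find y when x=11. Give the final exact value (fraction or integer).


Start with 358.
Step 1: Split 2:3, first share = 358 * 2/5 = 716/5
Step 2: Inverse prop: k = (716/5)*3; new y = k/11 = 716/5*3/11 = 2148/55
Final result = 2148/55

2148/55


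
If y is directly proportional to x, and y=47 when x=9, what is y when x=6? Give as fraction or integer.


Direct proportion: y = kx
Find k: k = 47/9 = 47/9
Compute y at x=6: y = 47/9 * 6
y = 94/3

94/3


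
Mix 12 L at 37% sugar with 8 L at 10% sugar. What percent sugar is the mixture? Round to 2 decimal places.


Solute in mixture 1 = 37% of 12 L = 12*37/100 = 111/25 L
Solute in mixture 2 = 10% of 8 L = 8*10/100 = 4/5 L
Total solute = 111/25 + 4/5 = 131/25 L
Total volume = 12 + 8 = 20 L
Final concentration = 131/25/20 * 100 = 26.20%

26.20


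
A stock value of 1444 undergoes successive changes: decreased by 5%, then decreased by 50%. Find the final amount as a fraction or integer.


Start: 1444
Step 1: decrease by 5% => multiply by 95/100
  1444 * 95/100 = 6859/5
Step 2: decrease by 50% => multiply by 50/100
  6859/5 * 50/100 = 6859/10
Final value = 6859/10

6859/10


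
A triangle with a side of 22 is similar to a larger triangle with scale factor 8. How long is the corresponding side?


Similar triangles have proportional sides
Scale factor = 8
Smaller side = 22
Corresponding larger side = 22 * 8
= 176

176


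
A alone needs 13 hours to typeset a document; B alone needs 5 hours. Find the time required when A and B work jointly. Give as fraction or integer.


Rate of A = 1/13 job per hour
Rate of B = 1/5 job per hour
Combined rate = 1/13 + 1/5
Find common denominator: (5 + 13)/(13*5) = 18/65
Combined rate = 18/65 job per hour
Time together = 1 / (18/65) = 65/18 hours

65/18


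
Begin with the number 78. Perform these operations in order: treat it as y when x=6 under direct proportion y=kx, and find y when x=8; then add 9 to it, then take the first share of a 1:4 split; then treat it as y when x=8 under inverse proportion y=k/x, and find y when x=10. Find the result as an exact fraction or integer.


Start with 78.
Step 1: Direct prop: k = (78)/6; new y = k*8 = 78*8/6 = 104
Step 2: Add 9: 104+9=113; split 1:4 first = 113*1/5 = 113/5
Step 3: Inverse prop: k = (113/5)*8; new y = k/10 = 113/5*8/10 = 452/25
Final result = 452/25

452/25


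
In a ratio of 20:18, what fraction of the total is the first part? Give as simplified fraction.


Total parts = 20 + 18 = 38
First part fraction = 20/38
Simplify: 20/38 = 10/19

10/19


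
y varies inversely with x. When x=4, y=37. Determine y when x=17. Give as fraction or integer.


Inverse proportion: y = k/x
Find k: k = 4 * 37 = 148
Compute y at x=17: y = 148/17
y = 148/17

148/17


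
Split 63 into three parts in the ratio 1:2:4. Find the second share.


Ratio = 1:2:4
Total parts = 1 + 2 + 4 = 7
Value per part = 63 / 7 = 9
First share = 1 * 9 = 9
Middle share = 2 * 9 = 18
Third share = 4 * 9 = 36

18


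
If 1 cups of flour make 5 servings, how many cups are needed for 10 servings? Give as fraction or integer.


Original: 1 cups for 5 servings
Target servings = 10
Scaling factor = 10/5
New amount = 1 * 10/5
= 10/5
= 2 cups

2


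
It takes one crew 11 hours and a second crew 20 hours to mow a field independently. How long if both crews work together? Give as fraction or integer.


Rate of A = 1/11 job per hour
Rate of B = 1/20 job per hour
Combined rate = 1/11 + 1/20
Find common denominator: (20 + 11)/(11*20) = 31/220
Combined rate = 31/220 job per hour
Time together = 1 / (31/220) = 220/31 hours

220/31


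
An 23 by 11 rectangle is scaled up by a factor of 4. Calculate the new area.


Original dimensions: 23 x 11
Enlargement factor = 4
New width = 23 * 4 = 92
New height = 11 * 4 = 44
New area = 92 * 44 = 4048

4048


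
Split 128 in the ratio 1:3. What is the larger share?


Total parts = 1 + 3 = 4
Value per part = 128 / 4 = 32
First share = 1 * 32 = 32
Second share = 3 * 32 = 96
Larger share = 96

96


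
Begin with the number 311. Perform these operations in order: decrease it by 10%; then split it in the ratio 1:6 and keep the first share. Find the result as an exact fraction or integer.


Start with 311.
Step 1: Decrease by 10%: 311 * 90/100 = 2799/10
Step 2: Split 1:6, first share = 2799/10 * 1/7 = 2799/70
Final result = 2799/70

2799/70


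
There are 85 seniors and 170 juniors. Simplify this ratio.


Find GCD(85, 170)
GCD = 85
Divide both by 85: 85/85 = 1, 170/85 = 2
Simplified ratio = 1:2

1:2


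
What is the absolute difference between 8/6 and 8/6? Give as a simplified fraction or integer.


Simplify: 8/6 = 4/3 and 8/6 = 4/3
Find common denominator: LCD = 3
Convert: 4/3 and 4/3
Difference = |4 - 4|/3 = 0/3
Simplified = 0

0


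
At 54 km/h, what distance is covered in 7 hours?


Using distance = speed * time
Speed = 54 km/h
Time = 7 hours
Distance = 54 * 7
= 378 km

378


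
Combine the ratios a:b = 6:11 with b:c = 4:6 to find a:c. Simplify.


Given a:b = 6:11 and b:c = 4:6
Make b consistent. Multiply first ratio by 4: a:b = 24:44
Multiply second ratio by 11: b:c = 44:66
Now b = 44 in both, so a:b:c = 24:44:66
Therefore a:c = 24:66
Simplify by GCD: a:c = 4:11

4:11


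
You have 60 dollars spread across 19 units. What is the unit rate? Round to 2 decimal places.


Total dollars = 60
Number of units = 19
Unit rate = 60 / 19
= 3.16 dollars per unit

3.16


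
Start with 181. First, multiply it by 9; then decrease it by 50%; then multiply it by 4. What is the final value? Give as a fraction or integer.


Start with 181.
Step 1: Multiply by 9: 181 * 9 = 1629
Step 2: Decrease by 50%: 1629 * 50/100 = 1629/2
Step 3: Multiply by 4: 1629/2 * 4 = 3258
Final result = 3258

3258


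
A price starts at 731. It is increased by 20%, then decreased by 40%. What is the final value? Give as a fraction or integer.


Start: 731
Step 1: increase by 20% => multiply by 120/100
  731 * 120/100 = 4386/5
Step 2: decrease by 40% => multiply by 60/100
  4386/5 * 60/100 = 13158/25
Final value = 13158/25

13158/25


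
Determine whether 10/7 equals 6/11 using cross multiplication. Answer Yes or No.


Cross multiply to check 10/7 = 6/11
Left cross product: 10 * 11 = 110
Right cross product: 7 * 6 = 42
110 != 42
Not equal, so proportions differ => No

No


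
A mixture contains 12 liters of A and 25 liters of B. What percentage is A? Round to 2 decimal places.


Volume of A = 12 L
Volume of B = 25 L
Total volume = 12 + 25 = 37 L
Percentage of A = (12/37) * 100
= 32.43%

32.43


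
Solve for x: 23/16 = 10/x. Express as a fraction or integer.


Setting up: 23/16 = 10/x
Cross multiply: 23 * x = 16 * 10
23x = 160
x = 160/23
x = 160/23

160/23


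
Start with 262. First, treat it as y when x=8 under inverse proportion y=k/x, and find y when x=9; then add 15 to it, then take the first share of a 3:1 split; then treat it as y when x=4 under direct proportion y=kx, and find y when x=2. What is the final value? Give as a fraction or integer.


Start with 262.
Step 1: Inverse prop: k = (262)*8; new y = k/9 = 262*8/9 = 2096/9
Step 2: Add 15: 2096/9+15=2231/9; split 3:1 first = 2231/9*3/4 = 2231/12
Step 3: Direct prop: k = (2231/12)/4; new y = k*2 = 2231/12*2/4 = 2231/24
Final result = 2231/24

2231/24


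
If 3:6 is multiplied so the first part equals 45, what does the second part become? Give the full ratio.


Original ratio: 3:6
First term target: 45
Scale factor = 45 / 3 = 15
Multiply second term: 6 * 15 = 90
Equivalent ratio = 45:90

45:90


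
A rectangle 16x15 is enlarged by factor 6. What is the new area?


Original dimensions: 16 x 15
Enlargement factor = 6
New width = 16 * 6 = 96
New height = 15 * 6 = 90
New area = 96 * 90 = 8640

8640


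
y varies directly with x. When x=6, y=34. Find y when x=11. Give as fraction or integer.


Direct proportion: y = kx
Find k: k = 34/6 = 17/3
Compute y at x=11: y = 17/3 * 11
y = 187/3

187/3


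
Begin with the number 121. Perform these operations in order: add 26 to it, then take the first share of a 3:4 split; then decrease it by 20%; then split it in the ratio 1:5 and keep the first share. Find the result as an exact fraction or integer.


Start with 121.
Step 1: Add 26: 121+26=147; split 3:4 first = 147*3/7 = 63
Step 2: Decrease by 20%: 63 * 80/100 = 252/5
Step 3: Split 1:5, first share = 252/5 * 1/6 = 42/5
Final result = 42/5

42/5


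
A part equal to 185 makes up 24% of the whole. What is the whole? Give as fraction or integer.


Given: 185 is 24% of the whole
Set up: 185 = 24/100 * whole
whole = 185 * 100 / 24
whole = 18500 / 24
whole = 4625/6

4625/6


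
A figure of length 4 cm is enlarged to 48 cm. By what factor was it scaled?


Original length = 4 cm
Scaled length = 48 cm
Scale factor = 48 / 4
= 12

12


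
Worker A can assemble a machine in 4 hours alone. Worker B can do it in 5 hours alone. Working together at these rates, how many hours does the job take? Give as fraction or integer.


Rate of A = 1/4 job per hour
Rate of B = 1/5 job per hour
Combined rate = 1/4 + 1/5
Find common denominator: (5 + 4)/(4*5) = 9/20
Combined rate = 9/20 job per hour
Time together = 1 / (9/20) = 20/9 hours

20/9


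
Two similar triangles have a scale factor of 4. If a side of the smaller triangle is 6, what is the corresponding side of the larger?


Similar triangles have proportional sides
Scale factor = 4
Smaller side = 6
Corresponding larger side = 6 * 4
= 24

24


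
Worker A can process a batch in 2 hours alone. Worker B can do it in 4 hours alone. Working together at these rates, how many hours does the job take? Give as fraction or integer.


Rate of A = 1/2 job per hour
Rate of B = 1/4 job per hour
Combined rate = 1/2 + 1/4
Find common denominator: (4 + 2)/(2*4) = 6/8
Combined rate = 3/4 job per hour
Time together = 1 / (3/4) = 4/3 hours

4/3


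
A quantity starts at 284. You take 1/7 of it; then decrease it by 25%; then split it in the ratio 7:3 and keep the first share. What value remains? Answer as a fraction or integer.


Start with 284.
Step 1: Take 1/7: 284 * 1/7 = 284/7
Step 2: Decrease by 25%: 284/7 * 75/100 = 213/7
Step 3: Split 7:3, first share = 213/7 * 7/10 = 213/10
Final result = 213/10

213/10


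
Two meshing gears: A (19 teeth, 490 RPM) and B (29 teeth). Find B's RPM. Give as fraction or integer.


Gear ratio: teeth_A * RPM_A = teeth_B * RPM_B
19 * 490 = 29 * RPM_B
9310 = 29 * RPM_B
RPM_B = 9310 / 29
RPM_B = 9310/29

9310/29


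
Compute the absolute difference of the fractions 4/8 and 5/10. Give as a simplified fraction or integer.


Simplify: 4/8 = 1/2 and 5/10 = 1/2
Find common denominator: LCD = 2
Convert: 1/2 and 1/2
Difference = |1 - 1|/2 = 0/2
Simplified = 0

0


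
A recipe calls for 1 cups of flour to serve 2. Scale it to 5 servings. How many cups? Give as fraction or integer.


Original: 1 cups for 2 servings
Target servings = 5
Scaling factor = 5/2
New amount = 1 * 5/2
= 5/2
= 5/2 cups

5/2


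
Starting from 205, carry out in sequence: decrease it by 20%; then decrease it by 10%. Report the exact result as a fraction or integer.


Start with 205.
Step 1: Decrease by 20%: 205 * 80/100 = 164
Step 2: Decrease by 10%: 164 * 90/100 = 738/5
Final result = 738/5

738/5


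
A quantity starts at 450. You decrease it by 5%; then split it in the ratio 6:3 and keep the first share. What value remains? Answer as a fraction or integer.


Start with 450.
Step 1: Decrease by 5%: 450 * 95/100 = 855/2
Step 2: Split 6:3, first share = 855/2 * 6/9 = 285
Final result = 285

285


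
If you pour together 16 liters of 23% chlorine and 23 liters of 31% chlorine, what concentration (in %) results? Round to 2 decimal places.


Solute in mixture 1 = 23% of 16 L = 16*23/100 = 92/25 L
Solute in mixture 2 = 31% of 23 L = 23*31/100 = 713/100 L
Total solute = 92/25 + 713/100 = 1081/100 L
Total volume = 16 + 23 = 39 L
Final concentration = 1081/100/39 * 100 = 27.72%

27.72


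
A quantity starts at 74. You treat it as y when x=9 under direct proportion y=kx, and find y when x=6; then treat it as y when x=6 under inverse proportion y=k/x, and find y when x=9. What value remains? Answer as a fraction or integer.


Start with 74.
Step 1: Direct prop: k = (74)/9; new y = k*6 = 74*6/9 = 148/3
Step 2: Inverse prop: k = (148/3)*6; new y = k/9 = 148/3*6/9 = 296/9
Final result = 296/9

296/9


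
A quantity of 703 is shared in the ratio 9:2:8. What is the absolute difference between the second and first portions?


Total parts = 9 + 2 + 8 = 19
Value per part = 703 / 19 = 37
Shares: 9*37=333, 2*37=74, 8*37=296
Second share = 74, first share = 333
Difference = |74 - 333| = 259

259


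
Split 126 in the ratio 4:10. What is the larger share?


Total parts = 4 + 10 = 14
Value per part = 126 / 14 = 9
First share = 4 * 9 = 36
Second share = 10 * 9 = 90
Larger share = 90

90


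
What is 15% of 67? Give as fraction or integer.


Compute 15% of 67
Convert percentage: 15% = 15/100
Multiply: 67 * 15/100
= 1005/100
= 201/20

201/20


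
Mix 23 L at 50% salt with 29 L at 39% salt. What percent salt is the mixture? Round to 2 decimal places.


Solute in mixture 1 = 50% of 23 L = 23*50/100 = 23/2 L
Solute in mixture 2 = 39% of 29 L = 29*39/100 = 1131/100 L
Total solute = 23/2 + 1131/100 = 2281/100 L
Total volume = 23 + 29 = 52 L
Final concentration = 2281/100/52 * 100 = 43.87%

43.87


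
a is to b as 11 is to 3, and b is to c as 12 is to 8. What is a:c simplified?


Given a:b = 11:3 and b:c = 12:8
Make b consistent. Multiply first ratio by 12: a:b = 132:36
Multiply second ratio by 3: b:c = 36:24
Now b = 36 in both, so a:b:c = 132:36:24
Therefore a:c = 132:24
Simplify by GCD: a:c = 11:2

11:2


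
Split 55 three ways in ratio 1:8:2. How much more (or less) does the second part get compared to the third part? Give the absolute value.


Total parts = 1 + 8 + 2 = 11
Value per part = 55 / 11 = 5
Shares: 1*5=5, 8*5=40, 2*5=10
Second share = 40, third share = 10
Difference = |40 - 10| = 30

30


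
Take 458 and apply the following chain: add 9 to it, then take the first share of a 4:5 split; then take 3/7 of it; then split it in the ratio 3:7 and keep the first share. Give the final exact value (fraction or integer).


Start with 458.
Step 1: Add 9: 458+9=467; split 4:5 first = 467*4/9 = 1868/9
Step 2: Take 3/7: 1868/9 * 3/7 = 1868/21
Step 3: Split 3:7, first share = 1868/21 * 3/10 = 934/35
Final result = 934/35

934/35


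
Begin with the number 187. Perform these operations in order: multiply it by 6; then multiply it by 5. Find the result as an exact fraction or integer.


Start with 187.
Step 1: Multiply by 6: 187 * 6 = 1122
Step 2: Multiply by 5: 1122 * 5 = 5610
Final result = 5610

5610


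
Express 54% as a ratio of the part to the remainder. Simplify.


Part = 54%, Remainder = 46%
Ratio = 54:46
GCD(54, 46) = 2
Simplify: 27:23 = 27:23

27:23


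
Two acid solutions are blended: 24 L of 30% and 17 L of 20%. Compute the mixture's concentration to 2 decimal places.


Solute in mixture 1 = 30% of 24 L = 24*30/100 = 36/5 L
Solute in mixture 2 = 20% of 17 L = 17*20/100 = 17/5 L
Total solute = 36/5 + 17/5 = 53/5 L
Total volume = 24 + 17 = 41 L
Final concentration = 53/5/41 * 100 = 25.85%

25.85


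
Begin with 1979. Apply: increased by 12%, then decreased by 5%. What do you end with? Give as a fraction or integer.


Start: 1979
Step 1: increase by 12% => multiply by 112/100
  1979 * 112/100 = 55412/25
Step 2: decrease by 5% => multiply by 95/100
  55412/25 * 95/100 = 263207/125
Final value = 263207/125

263207/125


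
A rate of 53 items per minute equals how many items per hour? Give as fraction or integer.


Converting from per minute to per hour
Rate = 53 items per minute
Multiply by 60: 53 * 60
= 3180 items per hour

3180


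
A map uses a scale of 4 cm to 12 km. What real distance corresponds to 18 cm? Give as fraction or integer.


Map scale: 4 cm = 12 km
Measured distance on map = 18 cm
Set up proportion: 18 * 12 / 4
= 216 / 4
= 54 km

54


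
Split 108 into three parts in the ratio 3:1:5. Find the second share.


Ratio = 3:1:5
Total parts = 3 + 1 + 5 = 9
Value per part = 108 / 9 = 12
First share = 3 * 12 = 36
Middle share = 1 * 12 = 12
Third share = 5 * 12 = 60

12


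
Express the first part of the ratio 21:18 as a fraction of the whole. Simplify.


Total parts = 21 + 18 = 39
First part fraction = 21/39
Simplify: 21/39 = 7/13

7/13


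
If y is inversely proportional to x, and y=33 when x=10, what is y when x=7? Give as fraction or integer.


Inverse proportion: y = k/x
Find k: k = 10 * 33 = 330
Compute y at x=7: y = 330/7
y = 330/7

330/7


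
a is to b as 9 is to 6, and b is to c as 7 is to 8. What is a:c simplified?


Given a:b = 9:6 and b:c = 7:8
Make b consistent. Multiply first ratio by 7: a:b = 63:42
Multiply second ratio by 6: b:c = 42:48
Now b = 42 in both, so a:b:c = 63:42:48
Therefore a:c = 63:48
Simplify by GCD: a:c = 21:16

21:16


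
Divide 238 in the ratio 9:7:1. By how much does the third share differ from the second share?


Total parts = 9 + 7 + 1 = 17
Value per part = 238 / 17 = 14
Shares: 9*14=126, 7*14=98, 1*14=14
Third share = 14, second share = 98
Difference = |14 - 98| = 84

84


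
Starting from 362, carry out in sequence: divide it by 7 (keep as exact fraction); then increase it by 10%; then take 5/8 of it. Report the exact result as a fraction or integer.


Start with 362.
Step 1: Divide by 7: 362 / 7 = 362/7
Step 2: Increase by 10%: 362/7 * 110/100 = 1991/35
Step 3: Take 5/8: 1991/35 * 5/8 = 1991/56
Final result = 1991/56

1991/56


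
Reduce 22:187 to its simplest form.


Find GCD(22, 187)
GCD = 11
Divide both by 11: 22/11 = 2, 187/11 = 17
Simplified ratio = 2:17

2:17


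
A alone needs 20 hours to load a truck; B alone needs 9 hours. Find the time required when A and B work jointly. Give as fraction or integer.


Rate of A = 1/20 job per hour
Rate of B = 1/9 job per hour
Combined rate = 1/20 + 1/9
Find common denominator: (9 + 20)/(20*9) = 29/180
Combined rate = 29/180 job per hour
Time together = 1 / (29/180) = 180/29 hours

180/29


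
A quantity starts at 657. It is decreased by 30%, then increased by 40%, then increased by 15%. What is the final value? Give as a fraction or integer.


Start: 657
Step 1: decrease by 30% => multiply by 70/100
  657 * 70/100 = 4599/10
Step 2: increase by 40% => multiply by 140/100
  4599/10 * 140/100 = 32193/50
Step 3: increase by 15% => multiply by 115/100
  32193/50 * 115/100 = 740439/1000
Final value = 740439/1000

740439/1000


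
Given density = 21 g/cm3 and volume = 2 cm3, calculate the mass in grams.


Using mass = density * volume
Density = 21 g/cm3
Volume = 2 cm3
Mass = 21 * 2
= 42 g

42


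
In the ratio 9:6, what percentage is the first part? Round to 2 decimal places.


Total parts = 9 + 6 = 15
First part fraction = 9/15
Percentage = (9/15) * 100
= 0.6 * 100
= 60.00%

60.00


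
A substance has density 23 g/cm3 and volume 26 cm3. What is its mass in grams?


Using mass = density * volume
Density = 23 g/cm3
Volume = 26 cm3
Mass = 23 * 26
= 598 g

598


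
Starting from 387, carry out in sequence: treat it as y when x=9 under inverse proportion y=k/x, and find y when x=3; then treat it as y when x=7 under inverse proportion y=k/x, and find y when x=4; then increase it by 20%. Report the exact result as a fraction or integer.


Start with 387.
Step 1: Inverse prop: k = (387)*9; new y = k/3 = 387*9/3 = 1161
Step 2: Inverse prop: k = (1161)*7; new y = k/4 = 1161*7/4 = 8127/4
Step 3: Increase by 20%: 8127/4 * 120/100 = 24381/10
Final result = 24381/10

24381/10


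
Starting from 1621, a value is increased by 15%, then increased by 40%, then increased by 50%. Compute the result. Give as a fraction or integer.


Start: 1621
Step 1: increase by 15% => multiply by 115/100
  1621 * 115/100 = 37283/20
Step 2: increase by 40% => multiply by 140/100
  37283/20 * 140/100 = 260981/100
Step 3: increase by 50% => multiply by 150/100
  260981/100 * 150/100 = 782943/200
Final value = 782943/200

782943/200


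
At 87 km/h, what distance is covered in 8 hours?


Using distance = speed * time
Speed = 87 km/h
Time = 8 hours
Distance = 87 * 8
= 696 km

696


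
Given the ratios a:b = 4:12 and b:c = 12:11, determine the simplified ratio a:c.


Given a:b = 4:12 and b:c = 12:11
Make b consistent. Multiply first ratio by 12: a:b = 48:144
Multiply second ratio by 12: b:c = 144:132
Now b = 144 in both, so a:b:c = 48:144:132
Therefore a:c = 48:132
Simplify by GCD: a:c = 4:11

4:11


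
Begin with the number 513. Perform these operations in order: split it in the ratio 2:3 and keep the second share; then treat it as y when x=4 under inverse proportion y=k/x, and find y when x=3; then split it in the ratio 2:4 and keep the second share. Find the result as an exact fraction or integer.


Start with 513.
Step 1: Split 2:3, second share = 513 * 3/5 = 1539/5
Step 2: Inverse prop: k = (1539/5)*4; new y = k/3 = 1539/5*4/3 = 2052/5
Step 3: Split 2:4, second share = 2052/5 * 4/6 = 1368/5
Final result = 1368/5

1368/5


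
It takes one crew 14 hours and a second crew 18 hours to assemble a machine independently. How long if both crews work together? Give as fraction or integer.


Rate of A = 1/14 job per hour
Rate of B = 1/18 job per hour
Combined rate = 1/14 + 1/18
Find common denominator: (18 + 14)/(14*18) = 32/252
Combined rate = 8/63 job per hour
Time together = 1 / (8/63) = 63/8 hours

63/8


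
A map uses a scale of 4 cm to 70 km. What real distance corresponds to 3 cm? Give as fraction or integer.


Map scale: 4 cm = 70 km
Measured distance on map = 3 cm
Set up proportion: 3 * 70 / 4
= 210 / 4
= 105/2 km

105/2


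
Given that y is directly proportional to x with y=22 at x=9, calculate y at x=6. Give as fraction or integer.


Direct proportion: y = kx
Find k: k = 22/9 = 22/9
Compute y at x=6: y = 22/9 * 6
y = 44/3

44/3


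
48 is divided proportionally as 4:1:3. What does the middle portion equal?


Ratio = 4:1:3
Total parts = 4 + 1 + 3 = 8
Value per part = 48 / 8 = 6
First share = 4 * 6 = 24
Middle share = 1 * 6 = 6
Third share = 3 * 6 = 18

6


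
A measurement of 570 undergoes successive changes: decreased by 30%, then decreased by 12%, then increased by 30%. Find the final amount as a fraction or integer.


Start: 570
Step 1: decrease by 30% => multiply by 70/100
  570 * 70/100 = 399
Step 2: decrease by 12% => multiply by 88/100
  399 * 88/100 = 8778/25
Step 3: increase by 30% => multiply by 130/100
  8778/25 * 130/100 = 57057/125
Final value = 57057/125

57057/125


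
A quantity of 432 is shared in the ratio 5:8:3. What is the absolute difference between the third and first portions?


Total parts = 5 + 8 + 3 = 16
Value per part = 432 / 16 = 27
Shares: 5*27=135, 8*27=216, 3*27=81
Third share = 81, first share = 135
Difference = |81 - 135| = 54

54


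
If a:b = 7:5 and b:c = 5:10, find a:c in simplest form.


Given a:b = 7:5 and b:c = 5:10
Make b consistent. Multiply first ratio by 5: a:b = 35:25
Multiply second ratio by 5: b:c = 25:50
Now b = 25 in both, so a:b:c = 35:25:50
Therefore a:c = 35:50
Simplify by GCD: a:c = 7:10

7:10


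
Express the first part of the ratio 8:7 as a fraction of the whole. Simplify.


Total parts = 8 + 7 = 15
First part fraction = 8/15
Simplify: 8/15 = 8/15

8/15


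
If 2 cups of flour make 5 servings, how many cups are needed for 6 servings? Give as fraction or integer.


Original: 2 cups for 5 servings
Target servings = 6
Scaling factor = 6/5
New amount = 2 * 6/5
= 12/5
= 12/5 cups

12/5


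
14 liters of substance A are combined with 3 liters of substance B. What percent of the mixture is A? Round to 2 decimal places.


Volume of A = 14 L
Volume of B = 3 L
Total volume = 14 + 3 = 17 L
Percentage of A = (14/17) * 100
= 82.35%

82.35


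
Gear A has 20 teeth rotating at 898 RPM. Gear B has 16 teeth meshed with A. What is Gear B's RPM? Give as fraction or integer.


Gear ratio: teeth_A * RPM_A = teeth_B * RPM_B
20 * 898 = 16 * RPM_B
17960 = 16 * RPM_B
RPM_B = 17960 / 16
RPM_B = 2245/2

2245/2


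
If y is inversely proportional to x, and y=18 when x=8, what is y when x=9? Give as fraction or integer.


Inverse proportion: y = k/x
Find k: k = 8 * 18 = 144
Compute y at x=9: y = 144/9
y = 16

16


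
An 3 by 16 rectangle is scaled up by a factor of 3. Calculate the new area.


Original dimensions: 3 x 16
Enlargement factor = 3
New width = 3 * 3 = 9
New height = 16 * 3 = 48
New area = 9 * 48 = 432

432


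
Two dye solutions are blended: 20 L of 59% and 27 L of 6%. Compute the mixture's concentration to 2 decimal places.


Solute in mixture 1 = 59% of 20 L = 20*59/100 = 59/5 L
Solute in mixture 2 = 6% of 27 L = 27*6/100 = 81/50 L
Total solute = 59/5 + 81/50 = 671/50 L
Total volume = 20 + 27 = 47 L
Final concentration = 671/50/47 * 100 = 28.55%

28.55


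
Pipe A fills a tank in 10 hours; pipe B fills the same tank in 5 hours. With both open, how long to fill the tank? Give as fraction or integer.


Rate of A = 1/10 job per hour
Rate of B = 1/5 job per hour
Combined rate = 1/10 + 1/5
Find common denominator: (5 + 10)/(10*5) = 15/50
Combined rate = 3/10 job per hour
Time together = 1 / (3/10) = 10/3 hours

10/3


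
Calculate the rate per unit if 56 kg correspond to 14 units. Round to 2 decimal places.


Total kg = 56
Number of units = 14
Unit rate = 56 / 14
= 4 kg per unit

4


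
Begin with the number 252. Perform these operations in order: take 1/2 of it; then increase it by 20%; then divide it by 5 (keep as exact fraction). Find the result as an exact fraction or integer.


Start with 252.
Step 1: Take 1/2: 252 * 1/2 = 126
Step 2: Increase by 20%: 126 * 120/100 = 756/5
Step 3: Divide by 5: 756/5 / 5 = 756/25
Final result = 756/25

756/25


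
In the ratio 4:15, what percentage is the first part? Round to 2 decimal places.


Total parts = 4 + 15 = 19
First part fraction = 4/19
Percentage = (4/19) * 100
= 0.210526 * 100
= 21.05%

21.05


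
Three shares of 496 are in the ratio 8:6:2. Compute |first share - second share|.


Total parts = 8 + 6 + 2 = 16
Value per part = 496 / 16 = 31
Shares: 8*31=248, 6*31=186, 2*31=62
First share = 248, second share = 186
Difference = |248 - 186| = 62

62


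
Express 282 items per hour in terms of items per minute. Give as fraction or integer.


Converting from per hour to per minute
Rate = 282 items per hour
Divide by 60: 282/60
= 47/10 items per minute

47/10


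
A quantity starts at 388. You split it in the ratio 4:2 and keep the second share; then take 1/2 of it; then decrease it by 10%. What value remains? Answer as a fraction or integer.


Start with 388.
Step 1: Split 4:2, second share = 388 * 2/6 = 388/3
Step 2: Take 1/2: 388/3 * 1/2 = 194/3
Step 3: Decrease by 10%: 194/3 * 90/100 = 291/5
Final result = 291/5

291/5


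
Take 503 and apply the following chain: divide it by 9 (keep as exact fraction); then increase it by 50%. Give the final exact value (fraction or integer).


Start with 503.
Step 1: Divide by 9: 503 / 9 = 503/9
Step 2: Increase by 50%: 503/9 * 150/100 = 503/6
Final result = 503/6

503/6


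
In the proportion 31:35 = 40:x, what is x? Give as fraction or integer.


Setting up: 31/35 = 40/x
Cross multiply: 31 * x = 35 * 40
31x = 1400
x = 1400/31
x = 1400/31

1400/31


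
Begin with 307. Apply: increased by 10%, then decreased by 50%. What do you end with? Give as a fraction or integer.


Start: 307
Step 1: increase by 10% => multiply by 110/100
  307 * 110/100 = 3377/10
Step 2: decrease by 50% => multiply by 50/100
  3377/10 * 50/100 = 3377/20
Final value = 3377/20

3377/20


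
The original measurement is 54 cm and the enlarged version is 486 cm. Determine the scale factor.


Original length = 54 cm
Scaled length = 486 cm
Scale factor = 486 / 54
= 9

9


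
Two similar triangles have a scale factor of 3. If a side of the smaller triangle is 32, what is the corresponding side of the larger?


Similar triangles have proportional sides
Scale factor = 3
Smaller side = 32
Corresponding larger side = 32 * 3
= 96

96


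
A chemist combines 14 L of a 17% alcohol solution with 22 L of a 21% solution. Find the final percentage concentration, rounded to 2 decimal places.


Solute in mixture 1 = 17% of 14 L = 14*17/100 = 119/50 L
Solute in mixture 2 = 21% of 22 L = 22*21/100 = 231/50 L
Total solute = 119/50 + 231/50 = 7 L
Total volume = 14 + 22 = 36 L
Final concentration = 7/36 * 100 = 19.44%

19.44


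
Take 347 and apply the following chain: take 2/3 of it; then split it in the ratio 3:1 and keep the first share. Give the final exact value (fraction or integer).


Start with 347.
Step 1: Take 2/3: 347 * 2/3 = 694/3
Step 2: Split 3:1, first share = 694/3 * 3/4 = 347/2
Final result = 347/2

347/2


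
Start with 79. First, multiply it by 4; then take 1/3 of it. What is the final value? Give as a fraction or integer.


Start with 79.
Step 1: Multiply by 4: 79 * 4 = 316
Step 2: Take 1/3: 316 * 1/3 = 316/3
Final result = 316/3

316/3


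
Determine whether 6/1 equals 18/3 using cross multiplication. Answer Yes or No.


Cross multiply to check 6/1 = 18/3
Left cross product: 6 * 3 = 18
Right cross product: 1 * 18 = 18
18 = 18
Equal, so proportions match => Yes

Yes


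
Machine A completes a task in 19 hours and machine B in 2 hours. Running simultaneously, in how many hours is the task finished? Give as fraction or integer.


Rate of A = 1/19 job per hour
Rate of B = 1/2 job per hour
Combined rate = 1/19 + 1/2
Find common denominator: (2 + 19)/(19*2) = 21/38
Combined rate = 21/38 job per hour
Time together = 1 / (21/38) = 38/21 hours

38/21


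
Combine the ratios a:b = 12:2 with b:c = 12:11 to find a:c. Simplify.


Given a:b = 12:2 and b:c = 12:11
Make b consistent. Multiply first ratio by 12: a:b = 144:24
Multiply second ratio by 2: b:c = 24:22
Now b = 24 in both, so a:b:c = 144:24:22
Therefore a:c = 144:22
Simplify by GCD: a:c = 72:11

72:11


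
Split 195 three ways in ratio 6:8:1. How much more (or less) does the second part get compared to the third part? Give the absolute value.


Total parts = 6 + 8 + 1 = 15
Value per part = 195 / 15 = 13
Shares: 6*13=78, 8*13=104, 1*13=13
Second share = 104, third share = 13
Difference = |104 - 13| = 91

91


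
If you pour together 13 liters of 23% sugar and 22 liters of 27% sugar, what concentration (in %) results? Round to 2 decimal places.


Solute in mixture 1 = 23% of 13 L = 13*23/100 = 299/100 L
Solute in mixture 2 = 27% of 22 L = 22*27/100 = 297/50 L
Total solute = 299/100 + 297/50 = 893/100 L
Total volume = 13 + 22 = 35 L
Final concentration = 893/100/35 * 100 = 25.51%

25.51


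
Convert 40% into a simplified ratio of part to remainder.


Part = 40%, Remainder = 60%
Ratio = 40:60
GCD(40, 60) = 20
Simplify: 2:3 = 2:3

2:3


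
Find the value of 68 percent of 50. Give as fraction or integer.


Compute 68% of 50
Convert percentage: 68% = 68/100
Multiply: 50 * 68/100
= 3400/100
= 34

34


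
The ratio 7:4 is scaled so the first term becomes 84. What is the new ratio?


Original ratio: 7:4
First term target: 84
Scale factor = 84 / 7 = 12
Multiply second term: 4 * 12 = 48
Equivalent ratio = 84:48

84:48


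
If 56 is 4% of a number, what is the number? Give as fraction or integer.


Given: 56 is 4% of the whole
Set up: 56 = 4/100 * whole
whole = 56 * 100 / 4
whole = 5600 / 4
whole = 1400

1400


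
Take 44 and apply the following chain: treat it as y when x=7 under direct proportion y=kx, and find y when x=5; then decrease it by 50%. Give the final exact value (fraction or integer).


Start with 44.
Step 1: Direct prop: k = (44)/7; new y = k*5 = 44*5/7 = 220/7
Step 2: Decrease by 50%: 220/7 * 50/100 = 110/7
Final result = 110/7

110/7


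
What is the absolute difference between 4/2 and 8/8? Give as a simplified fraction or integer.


Simplify: 4/2 = 2 and 8/8 = 1
Find common denominator: LCD = 1
Convert: 2/1 and 1/1
Difference = |2 - 1|/1 = 1/1
Simplified = 1

1


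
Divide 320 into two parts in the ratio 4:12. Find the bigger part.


Total parts = 4 + 12 = 16
Value per part = 320 / 16 = 20
First share = 4 * 20 = 80
Second share = 12 * 20 = 240
Larger share = 240

240


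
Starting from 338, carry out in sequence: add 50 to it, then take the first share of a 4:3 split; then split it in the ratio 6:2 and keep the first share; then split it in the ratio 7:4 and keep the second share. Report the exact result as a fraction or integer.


Start with 338.
Step 1: Add 50: 338+50=388; split 4:3 first = 388*4/7 = 1552/7
Step 2: Split 6:2, first share = 1552/7 * 6/8 = 1164/7
Step 3: Split 7:4, second share = 1164/7 * 4/11 = 4656/77
Final result = 4656/77

4656/77


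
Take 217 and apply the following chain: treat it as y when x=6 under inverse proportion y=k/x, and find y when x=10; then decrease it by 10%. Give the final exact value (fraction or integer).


Start with 217.
Step 1: Inverse prop: k = (217)*6; new y = k/10 = 217*6/10 = 651/5
Step 2: Decrease by 10%: 651/5 * 90/100 = 5859/50
Final result = 5859/50

5859/50


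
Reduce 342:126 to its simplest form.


Find GCD(342, 126)
GCD = 18
Divide both by 18: 342/18 = 19, 126/18 = 7
Simplified ratio = 19:7

19:7


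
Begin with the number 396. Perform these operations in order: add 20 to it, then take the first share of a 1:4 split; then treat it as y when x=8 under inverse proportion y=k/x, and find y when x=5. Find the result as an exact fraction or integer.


Start with 396.
Step 1: Add 20: 396+20=416; split 1:4 first = 416*1/5 = 416/5
Step 2: Inverse prop: k = (416/5)*8; new y = k/5 = 416/5*8/5 = 3328/25
Final result = 3328/25

3328/25


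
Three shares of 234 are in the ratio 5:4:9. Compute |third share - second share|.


Total parts = 5 + 4 + 9 = 18
Value per part = 234 / 18 = 13
Shares: 5*13=65, 4*13=52, 9*13=117
Third share = 117, second share = 52
Difference = |117 - 52| = 65

65


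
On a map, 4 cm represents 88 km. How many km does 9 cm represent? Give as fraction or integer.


Map scale: 4 cm = 88 km
Measured distance on map = 9 cm
Set up proportion: 9 * 88 / 4
= 792 / 4
= 198 km

198


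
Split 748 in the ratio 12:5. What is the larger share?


Total parts = 12 + 5 = 17
Value per part = 748 / 17 = 44
First share = 12 * 44 = 528
Second share = 5 * 44 = 220
Larger share = 528

528


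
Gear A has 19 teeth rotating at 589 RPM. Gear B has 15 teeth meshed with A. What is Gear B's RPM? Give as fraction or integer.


Gear ratio: teeth_A * RPM_A = teeth_B * RPM_B
19 * 589 = 15 * RPM_B
11191 = 15 * RPM_B
RPM_B = 11191 / 15
RPM_B = 11191/15

11191/15


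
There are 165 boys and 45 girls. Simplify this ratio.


Find GCD(165, 45)
GCD = 15
Divide both by 15: 165/15 = 11, 45/15 = 3
Simplified ratio = 11:3

11:3


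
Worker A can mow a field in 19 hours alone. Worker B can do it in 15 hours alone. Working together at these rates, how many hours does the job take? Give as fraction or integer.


Rate of A = 1/19 job per hour
Rate of B = 1/15 job per hour
Combined rate = 1/19 + 1/15
Find common denominator: (15 + 19)/(19*15) = 34/285
Combined rate = 34/285 job per hour
Time together = 1 / (34/285) = 285/34 hours

285/34


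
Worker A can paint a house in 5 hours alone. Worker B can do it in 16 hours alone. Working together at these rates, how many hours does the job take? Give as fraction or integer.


Rate of A = 1/5 job per hour
Rate of B = 1/16 job per hour
Combined rate = 1/5 + 1/16
Find common denominator: (16 + 5)/(5*16) = 21/80
Combined rate = 21/80 job per hour
Time together = 1 / (21/80) = 80/21 hours

80/21


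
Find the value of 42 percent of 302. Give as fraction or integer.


Compute 42% of 302
Convert percentage: 42% = 42/100
Multiply: 302 * 42/100
= 12684/100
= 3171/25

3171/25


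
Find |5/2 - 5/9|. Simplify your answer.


Simplify: 5/2 = 5/2 and 5/9 = 5/9
Find common denominator: LCD = 18
Convert: 45/18 and 10/18
Difference = |45 - 10|/18 = 35/18
Simplified = 35/18

35/18


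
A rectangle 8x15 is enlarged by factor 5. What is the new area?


Original dimensions: 8 x 15
Enlargement factor = 5
New width = 8 * 5 = 40
New height = 15 * 5 = 75
New area = 40 * 75 = 3000

3000


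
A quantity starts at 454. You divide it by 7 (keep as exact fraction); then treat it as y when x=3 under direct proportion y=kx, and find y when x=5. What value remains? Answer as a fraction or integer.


Start with 454.
Step 1: Divide by 7: 454 / 7 = 454/7
Step 2: Direct prop: k = (454/7)/3; new y = k*5 = 454/7*5/3 = 2270/21
Final result = 2270/21

2270/21
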